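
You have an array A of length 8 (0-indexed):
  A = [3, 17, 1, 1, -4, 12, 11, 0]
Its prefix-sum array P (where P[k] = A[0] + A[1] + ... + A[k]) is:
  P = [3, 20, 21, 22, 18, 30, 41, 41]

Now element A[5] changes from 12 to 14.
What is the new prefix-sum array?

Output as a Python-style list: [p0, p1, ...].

Change: A[5] 12 -> 14, delta = 2
P[k] for k < 5: unchanged (A[5] not included)
P[k] for k >= 5: shift by delta = 2
  P[0] = 3 + 0 = 3
  P[1] = 20 + 0 = 20
  P[2] = 21 + 0 = 21
  P[3] = 22 + 0 = 22
  P[4] = 18 + 0 = 18
  P[5] = 30 + 2 = 32
  P[6] = 41 + 2 = 43
  P[7] = 41 + 2 = 43

Answer: [3, 20, 21, 22, 18, 32, 43, 43]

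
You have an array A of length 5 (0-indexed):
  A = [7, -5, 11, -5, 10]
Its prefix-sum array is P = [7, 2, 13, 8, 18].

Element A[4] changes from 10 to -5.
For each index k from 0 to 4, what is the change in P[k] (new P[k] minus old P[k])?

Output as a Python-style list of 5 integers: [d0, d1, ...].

Element change: A[4] 10 -> -5, delta = -15
For k < 4: P[k] unchanged, delta_P[k] = 0
For k >= 4: P[k] shifts by exactly -15
Delta array: [0, 0, 0, 0, -15]

Answer: [0, 0, 0, 0, -15]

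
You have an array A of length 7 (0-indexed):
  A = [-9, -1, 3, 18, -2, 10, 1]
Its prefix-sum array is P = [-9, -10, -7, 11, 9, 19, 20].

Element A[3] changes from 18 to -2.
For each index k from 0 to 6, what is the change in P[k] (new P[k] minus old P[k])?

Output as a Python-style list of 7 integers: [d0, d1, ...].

Answer: [0, 0, 0, -20, -20, -20, -20]

Derivation:
Element change: A[3] 18 -> -2, delta = -20
For k < 3: P[k] unchanged, delta_P[k] = 0
For k >= 3: P[k] shifts by exactly -20
Delta array: [0, 0, 0, -20, -20, -20, -20]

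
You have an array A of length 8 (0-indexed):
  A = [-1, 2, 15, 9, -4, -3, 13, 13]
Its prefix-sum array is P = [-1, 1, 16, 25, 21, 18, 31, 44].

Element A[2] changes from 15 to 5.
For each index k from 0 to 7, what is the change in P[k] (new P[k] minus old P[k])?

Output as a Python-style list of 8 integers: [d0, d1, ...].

Answer: [0, 0, -10, -10, -10, -10, -10, -10]

Derivation:
Element change: A[2] 15 -> 5, delta = -10
For k < 2: P[k] unchanged, delta_P[k] = 0
For k >= 2: P[k] shifts by exactly -10
Delta array: [0, 0, -10, -10, -10, -10, -10, -10]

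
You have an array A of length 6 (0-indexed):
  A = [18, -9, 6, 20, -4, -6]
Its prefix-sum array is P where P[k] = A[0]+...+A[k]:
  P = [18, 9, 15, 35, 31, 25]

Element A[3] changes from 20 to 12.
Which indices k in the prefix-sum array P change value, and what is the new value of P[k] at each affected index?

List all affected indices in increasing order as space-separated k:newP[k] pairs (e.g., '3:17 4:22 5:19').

P[k] = A[0] + ... + A[k]
P[k] includes A[3] iff k >= 3
Affected indices: 3, 4, ..., 5; delta = -8
  P[3]: 35 + -8 = 27
  P[4]: 31 + -8 = 23
  P[5]: 25 + -8 = 17

Answer: 3:27 4:23 5:17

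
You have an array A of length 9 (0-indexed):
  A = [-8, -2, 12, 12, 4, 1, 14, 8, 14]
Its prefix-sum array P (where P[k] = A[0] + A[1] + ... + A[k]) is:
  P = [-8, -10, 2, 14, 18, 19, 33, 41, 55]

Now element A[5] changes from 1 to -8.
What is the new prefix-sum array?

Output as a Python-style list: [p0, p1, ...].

Change: A[5] 1 -> -8, delta = -9
P[k] for k < 5: unchanged (A[5] not included)
P[k] for k >= 5: shift by delta = -9
  P[0] = -8 + 0 = -8
  P[1] = -10 + 0 = -10
  P[2] = 2 + 0 = 2
  P[3] = 14 + 0 = 14
  P[4] = 18 + 0 = 18
  P[5] = 19 + -9 = 10
  P[6] = 33 + -9 = 24
  P[7] = 41 + -9 = 32
  P[8] = 55 + -9 = 46

Answer: [-8, -10, 2, 14, 18, 10, 24, 32, 46]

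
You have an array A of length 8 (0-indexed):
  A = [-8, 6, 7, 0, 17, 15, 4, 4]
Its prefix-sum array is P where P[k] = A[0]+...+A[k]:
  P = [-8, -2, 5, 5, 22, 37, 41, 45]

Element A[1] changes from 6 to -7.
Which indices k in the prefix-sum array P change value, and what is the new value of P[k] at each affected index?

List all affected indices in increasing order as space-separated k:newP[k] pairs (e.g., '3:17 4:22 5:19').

P[k] = A[0] + ... + A[k]
P[k] includes A[1] iff k >= 1
Affected indices: 1, 2, ..., 7; delta = -13
  P[1]: -2 + -13 = -15
  P[2]: 5 + -13 = -8
  P[3]: 5 + -13 = -8
  P[4]: 22 + -13 = 9
  P[5]: 37 + -13 = 24
  P[6]: 41 + -13 = 28
  P[7]: 45 + -13 = 32

Answer: 1:-15 2:-8 3:-8 4:9 5:24 6:28 7:32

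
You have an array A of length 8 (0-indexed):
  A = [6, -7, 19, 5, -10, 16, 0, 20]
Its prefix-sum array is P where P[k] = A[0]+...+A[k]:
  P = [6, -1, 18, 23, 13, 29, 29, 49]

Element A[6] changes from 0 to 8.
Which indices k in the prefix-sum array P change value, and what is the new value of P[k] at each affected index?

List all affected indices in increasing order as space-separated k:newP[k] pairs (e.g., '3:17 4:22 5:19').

P[k] = A[0] + ... + A[k]
P[k] includes A[6] iff k >= 6
Affected indices: 6, 7, ..., 7; delta = 8
  P[6]: 29 + 8 = 37
  P[7]: 49 + 8 = 57

Answer: 6:37 7:57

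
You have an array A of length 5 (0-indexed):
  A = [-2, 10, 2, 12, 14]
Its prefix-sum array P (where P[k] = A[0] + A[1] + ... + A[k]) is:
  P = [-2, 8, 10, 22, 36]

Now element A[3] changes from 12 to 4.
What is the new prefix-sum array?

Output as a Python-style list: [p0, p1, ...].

Change: A[3] 12 -> 4, delta = -8
P[k] for k < 3: unchanged (A[3] not included)
P[k] for k >= 3: shift by delta = -8
  P[0] = -2 + 0 = -2
  P[1] = 8 + 0 = 8
  P[2] = 10 + 0 = 10
  P[3] = 22 + -8 = 14
  P[4] = 36 + -8 = 28

Answer: [-2, 8, 10, 14, 28]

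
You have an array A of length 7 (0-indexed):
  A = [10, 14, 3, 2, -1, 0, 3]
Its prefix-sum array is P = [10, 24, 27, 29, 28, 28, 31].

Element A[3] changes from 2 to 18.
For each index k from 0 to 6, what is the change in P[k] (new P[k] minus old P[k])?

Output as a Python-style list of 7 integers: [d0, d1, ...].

Answer: [0, 0, 0, 16, 16, 16, 16]

Derivation:
Element change: A[3] 2 -> 18, delta = 16
For k < 3: P[k] unchanged, delta_P[k] = 0
For k >= 3: P[k] shifts by exactly 16
Delta array: [0, 0, 0, 16, 16, 16, 16]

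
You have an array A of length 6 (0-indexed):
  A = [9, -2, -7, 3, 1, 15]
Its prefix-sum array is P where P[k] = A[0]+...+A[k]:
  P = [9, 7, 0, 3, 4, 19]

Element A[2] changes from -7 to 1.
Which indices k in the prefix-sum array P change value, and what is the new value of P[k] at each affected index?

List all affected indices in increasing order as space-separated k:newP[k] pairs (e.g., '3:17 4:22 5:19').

P[k] = A[0] + ... + A[k]
P[k] includes A[2] iff k >= 2
Affected indices: 2, 3, ..., 5; delta = 8
  P[2]: 0 + 8 = 8
  P[3]: 3 + 8 = 11
  P[4]: 4 + 8 = 12
  P[5]: 19 + 8 = 27

Answer: 2:8 3:11 4:12 5:27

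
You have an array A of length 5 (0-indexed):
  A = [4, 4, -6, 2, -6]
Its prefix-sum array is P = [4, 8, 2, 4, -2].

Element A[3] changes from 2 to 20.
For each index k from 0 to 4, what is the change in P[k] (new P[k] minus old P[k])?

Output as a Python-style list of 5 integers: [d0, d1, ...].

Element change: A[3] 2 -> 20, delta = 18
For k < 3: P[k] unchanged, delta_P[k] = 0
For k >= 3: P[k] shifts by exactly 18
Delta array: [0, 0, 0, 18, 18]

Answer: [0, 0, 0, 18, 18]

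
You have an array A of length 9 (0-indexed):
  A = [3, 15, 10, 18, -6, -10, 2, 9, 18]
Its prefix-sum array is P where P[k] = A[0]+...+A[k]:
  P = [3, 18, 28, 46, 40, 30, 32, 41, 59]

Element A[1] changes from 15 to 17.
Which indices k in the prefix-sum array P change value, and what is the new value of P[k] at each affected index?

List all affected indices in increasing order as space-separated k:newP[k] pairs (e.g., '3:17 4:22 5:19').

Answer: 1:20 2:30 3:48 4:42 5:32 6:34 7:43 8:61

Derivation:
P[k] = A[0] + ... + A[k]
P[k] includes A[1] iff k >= 1
Affected indices: 1, 2, ..., 8; delta = 2
  P[1]: 18 + 2 = 20
  P[2]: 28 + 2 = 30
  P[3]: 46 + 2 = 48
  P[4]: 40 + 2 = 42
  P[5]: 30 + 2 = 32
  P[6]: 32 + 2 = 34
  P[7]: 41 + 2 = 43
  P[8]: 59 + 2 = 61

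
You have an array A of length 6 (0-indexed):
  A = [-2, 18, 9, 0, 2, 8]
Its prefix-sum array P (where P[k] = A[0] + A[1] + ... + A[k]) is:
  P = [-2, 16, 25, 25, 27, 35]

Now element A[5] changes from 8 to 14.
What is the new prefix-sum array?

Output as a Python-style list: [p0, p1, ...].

Answer: [-2, 16, 25, 25, 27, 41]

Derivation:
Change: A[5] 8 -> 14, delta = 6
P[k] for k < 5: unchanged (A[5] not included)
P[k] for k >= 5: shift by delta = 6
  P[0] = -2 + 0 = -2
  P[1] = 16 + 0 = 16
  P[2] = 25 + 0 = 25
  P[3] = 25 + 0 = 25
  P[4] = 27 + 0 = 27
  P[5] = 35 + 6 = 41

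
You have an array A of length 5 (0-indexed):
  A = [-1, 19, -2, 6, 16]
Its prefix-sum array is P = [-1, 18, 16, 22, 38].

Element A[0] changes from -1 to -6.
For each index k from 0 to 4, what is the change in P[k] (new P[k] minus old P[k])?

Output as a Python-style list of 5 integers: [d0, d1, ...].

Element change: A[0] -1 -> -6, delta = -5
For k < 0: P[k] unchanged, delta_P[k] = 0
For k >= 0: P[k] shifts by exactly -5
Delta array: [-5, -5, -5, -5, -5]

Answer: [-5, -5, -5, -5, -5]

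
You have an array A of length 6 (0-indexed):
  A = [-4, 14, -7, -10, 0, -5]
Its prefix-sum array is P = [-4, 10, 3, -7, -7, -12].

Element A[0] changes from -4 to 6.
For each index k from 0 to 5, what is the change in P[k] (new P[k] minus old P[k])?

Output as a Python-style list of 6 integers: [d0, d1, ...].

Answer: [10, 10, 10, 10, 10, 10]

Derivation:
Element change: A[0] -4 -> 6, delta = 10
For k < 0: P[k] unchanged, delta_P[k] = 0
For k >= 0: P[k] shifts by exactly 10
Delta array: [10, 10, 10, 10, 10, 10]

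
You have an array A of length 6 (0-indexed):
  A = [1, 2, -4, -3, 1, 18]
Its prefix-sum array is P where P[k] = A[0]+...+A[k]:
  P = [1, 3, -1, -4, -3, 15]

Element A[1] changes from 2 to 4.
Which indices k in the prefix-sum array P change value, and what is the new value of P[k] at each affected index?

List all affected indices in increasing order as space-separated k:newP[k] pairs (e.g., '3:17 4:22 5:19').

Answer: 1:5 2:1 3:-2 4:-1 5:17

Derivation:
P[k] = A[0] + ... + A[k]
P[k] includes A[1] iff k >= 1
Affected indices: 1, 2, ..., 5; delta = 2
  P[1]: 3 + 2 = 5
  P[2]: -1 + 2 = 1
  P[3]: -4 + 2 = -2
  P[4]: -3 + 2 = -1
  P[5]: 15 + 2 = 17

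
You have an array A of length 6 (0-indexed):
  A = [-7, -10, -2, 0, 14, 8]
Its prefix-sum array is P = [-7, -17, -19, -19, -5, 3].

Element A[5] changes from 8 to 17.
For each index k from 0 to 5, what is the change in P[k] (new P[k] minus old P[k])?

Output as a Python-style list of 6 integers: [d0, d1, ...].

Element change: A[5] 8 -> 17, delta = 9
For k < 5: P[k] unchanged, delta_P[k] = 0
For k >= 5: P[k] shifts by exactly 9
Delta array: [0, 0, 0, 0, 0, 9]

Answer: [0, 0, 0, 0, 0, 9]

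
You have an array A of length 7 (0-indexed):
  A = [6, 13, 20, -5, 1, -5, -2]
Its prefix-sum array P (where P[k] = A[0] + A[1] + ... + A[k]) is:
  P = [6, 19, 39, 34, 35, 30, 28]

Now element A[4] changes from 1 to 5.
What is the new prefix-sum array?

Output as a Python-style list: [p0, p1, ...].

Change: A[4] 1 -> 5, delta = 4
P[k] for k < 4: unchanged (A[4] not included)
P[k] for k >= 4: shift by delta = 4
  P[0] = 6 + 0 = 6
  P[1] = 19 + 0 = 19
  P[2] = 39 + 0 = 39
  P[3] = 34 + 0 = 34
  P[4] = 35 + 4 = 39
  P[5] = 30 + 4 = 34
  P[6] = 28 + 4 = 32

Answer: [6, 19, 39, 34, 39, 34, 32]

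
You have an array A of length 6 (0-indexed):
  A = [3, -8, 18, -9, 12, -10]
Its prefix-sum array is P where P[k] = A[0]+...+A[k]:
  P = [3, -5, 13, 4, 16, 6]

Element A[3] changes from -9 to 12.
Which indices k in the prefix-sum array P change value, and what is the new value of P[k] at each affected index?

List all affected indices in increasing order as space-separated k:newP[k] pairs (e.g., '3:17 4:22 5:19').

Answer: 3:25 4:37 5:27

Derivation:
P[k] = A[0] + ... + A[k]
P[k] includes A[3] iff k >= 3
Affected indices: 3, 4, ..., 5; delta = 21
  P[3]: 4 + 21 = 25
  P[4]: 16 + 21 = 37
  P[5]: 6 + 21 = 27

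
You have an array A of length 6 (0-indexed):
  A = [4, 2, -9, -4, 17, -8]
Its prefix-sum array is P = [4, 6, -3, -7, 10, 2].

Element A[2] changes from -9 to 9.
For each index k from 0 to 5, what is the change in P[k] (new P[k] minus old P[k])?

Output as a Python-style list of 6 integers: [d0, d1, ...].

Answer: [0, 0, 18, 18, 18, 18]

Derivation:
Element change: A[2] -9 -> 9, delta = 18
For k < 2: P[k] unchanged, delta_P[k] = 0
For k >= 2: P[k] shifts by exactly 18
Delta array: [0, 0, 18, 18, 18, 18]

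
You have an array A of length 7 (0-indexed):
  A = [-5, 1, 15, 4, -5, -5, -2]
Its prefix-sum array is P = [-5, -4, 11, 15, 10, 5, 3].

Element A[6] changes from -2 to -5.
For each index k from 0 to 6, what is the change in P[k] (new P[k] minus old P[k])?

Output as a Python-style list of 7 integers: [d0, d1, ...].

Element change: A[6] -2 -> -5, delta = -3
For k < 6: P[k] unchanged, delta_P[k] = 0
For k >= 6: P[k] shifts by exactly -3
Delta array: [0, 0, 0, 0, 0, 0, -3]

Answer: [0, 0, 0, 0, 0, 0, -3]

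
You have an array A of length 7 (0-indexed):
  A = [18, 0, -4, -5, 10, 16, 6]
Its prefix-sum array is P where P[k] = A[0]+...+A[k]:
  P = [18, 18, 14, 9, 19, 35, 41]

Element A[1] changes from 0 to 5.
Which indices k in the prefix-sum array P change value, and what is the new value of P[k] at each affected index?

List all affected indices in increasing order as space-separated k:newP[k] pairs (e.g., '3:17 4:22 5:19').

P[k] = A[0] + ... + A[k]
P[k] includes A[1] iff k >= 1
Affected indices: 1, 2, ..., 6; delta = 5
  P[1]: 18 + 5 = 23
  P[2]: 14 + 5 = 19
  P[3]: 9 + 5 = 14
  P[4]: 19 + 5 = 24
  P[5]: 35 + 5 = 40
  P[6]: 41 + 5 = 46

Answer: 1:23 2:19 3:14 4:24 5:40 6:46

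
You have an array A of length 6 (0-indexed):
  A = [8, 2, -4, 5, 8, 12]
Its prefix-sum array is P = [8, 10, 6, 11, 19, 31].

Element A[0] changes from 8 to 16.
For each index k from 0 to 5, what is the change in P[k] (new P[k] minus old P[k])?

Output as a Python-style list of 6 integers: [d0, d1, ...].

Answer: [8, 8, 8, 8, 8, 8]

Derivation:
Element change: A[0] 8 -> 16, delta = 8
For k < 0: P[k] unchanged, delta_P[k] = 0
For k >= 0: P[k] shifts by exactly 8
Delta array: [8, 8, 8, 8, 8, 8]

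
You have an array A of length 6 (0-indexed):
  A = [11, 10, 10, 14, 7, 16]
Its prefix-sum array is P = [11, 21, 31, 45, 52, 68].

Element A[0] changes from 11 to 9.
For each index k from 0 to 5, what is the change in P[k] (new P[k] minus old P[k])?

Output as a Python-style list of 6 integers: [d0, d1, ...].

Element change: A[0] 11 -> 9, delta = -2
For k < 0: P[k] unchanged, delta_P[k] = 0
For k >= 0: P[k] shifts by exactly -2
Delta array: [-2, -2, -2, -2, -2, -2]

Answer: [-2, -2, -2, -2, -2, -2]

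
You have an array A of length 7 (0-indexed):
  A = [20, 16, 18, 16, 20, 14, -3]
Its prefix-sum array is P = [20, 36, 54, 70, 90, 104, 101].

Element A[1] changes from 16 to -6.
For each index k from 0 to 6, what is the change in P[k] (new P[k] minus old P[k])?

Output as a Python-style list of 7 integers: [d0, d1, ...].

Answer: [0, -22, -22, -22, -22, -22, -22]

Derivation:
Element change: A[1] 16 -> -6, delta = -22
For k < 1: P[k] unchanged, delta_P[k] = 0
For k >= 1: P[k] shifts by exactly -22
Delta array: [0, -22, -22, -22, -22, -22, -22]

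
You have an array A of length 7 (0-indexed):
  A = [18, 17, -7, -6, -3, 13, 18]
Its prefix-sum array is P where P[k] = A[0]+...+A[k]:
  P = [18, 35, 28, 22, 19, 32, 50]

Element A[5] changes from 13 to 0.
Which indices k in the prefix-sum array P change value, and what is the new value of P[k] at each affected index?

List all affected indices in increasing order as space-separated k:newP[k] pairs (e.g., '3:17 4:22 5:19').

Answer: 5:19 6:37

Derivation:
P[k] = A[0] + ... + A[k]
P[k] includes A[5] iff k >= 5
Affected indices: 5, 6, ..., 6; delta = -13
  P[5]: 32 + -13 = 19
  P[6]: 50 + -13 = 37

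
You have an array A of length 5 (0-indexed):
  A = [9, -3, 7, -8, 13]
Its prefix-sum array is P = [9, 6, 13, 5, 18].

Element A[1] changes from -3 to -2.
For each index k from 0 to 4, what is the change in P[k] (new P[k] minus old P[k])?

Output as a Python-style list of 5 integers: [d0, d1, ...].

Answer: [0, 1, 1, 1, 1]

Derivation:
Element change: A[1] -3 -> -2, delta = 1
For k < 1: P[k] unchanged, delta_P[k] = 0
For k >= 1: P[k] shifts by exactly 1
Delta array: [0, 1, 1, 1, 1]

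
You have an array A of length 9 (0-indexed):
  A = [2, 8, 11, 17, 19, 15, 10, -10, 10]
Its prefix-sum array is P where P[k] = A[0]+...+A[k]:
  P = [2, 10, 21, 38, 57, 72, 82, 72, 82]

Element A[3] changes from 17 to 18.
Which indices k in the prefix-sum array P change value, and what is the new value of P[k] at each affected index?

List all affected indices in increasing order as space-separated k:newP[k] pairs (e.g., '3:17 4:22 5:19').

Answer: 3:39 4:58 5:73 6:83 7:73 8:83

Derivation:
P[k] = A[0] + ... + A[k]
P[k] includes A[3] iff k >= 3
Affected indices: 3, 4, ..., 8; delta = 1
  P[3]: 38 + 1 = 39
  P[4]: 57 + 1 = 58
  P[5]: 72 + 1 = 73
  P[6]: 82 + 1 = 83
  P[7]: 72 + 1 = 73
  P[8]: 82 + 1 = 83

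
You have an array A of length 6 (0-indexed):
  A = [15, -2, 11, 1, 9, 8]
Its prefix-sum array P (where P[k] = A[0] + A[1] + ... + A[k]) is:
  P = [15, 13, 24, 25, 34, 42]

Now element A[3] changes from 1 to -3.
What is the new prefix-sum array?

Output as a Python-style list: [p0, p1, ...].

Change: A[3] 1 -> -3, delta = -4
P[k] for k < 3: unchanged (A[3] not included)
P[k] for k >= 3: shift by delta = -4
  P[0] = 15 + 0 = 15
  P[1] = 13 + 0 = 13
  P[2] = 24 + 0 = 24
  P[3] = 25 + -4 = 21
  P[4] = 34 + -4 = 30
  P[5] = 42 + -4 = 38

Answer: [15, 13, 24, 21, 30, 38]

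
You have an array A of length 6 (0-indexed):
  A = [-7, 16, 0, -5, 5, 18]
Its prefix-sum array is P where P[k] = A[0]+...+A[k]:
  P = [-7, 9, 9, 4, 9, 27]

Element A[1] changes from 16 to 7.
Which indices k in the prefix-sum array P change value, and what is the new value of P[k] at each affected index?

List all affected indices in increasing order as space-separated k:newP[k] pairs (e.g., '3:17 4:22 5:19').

Answer: 1:0 2:0 3:-5 4:0 5:18

Derivation:
P[k] = A[0] + ... + A[k]
P[k] includes A[1] iff k >= 1
Affected indices: 1, 2, ..., 5; delta = -9
  P[1]: 9 + -9 = 0
  P[2]: 9 + -9 = 0
  P[3]: 4 + -9 = -5
  P[4]: 9 + -9 = 0
  P[5]: 27 + -9 = 18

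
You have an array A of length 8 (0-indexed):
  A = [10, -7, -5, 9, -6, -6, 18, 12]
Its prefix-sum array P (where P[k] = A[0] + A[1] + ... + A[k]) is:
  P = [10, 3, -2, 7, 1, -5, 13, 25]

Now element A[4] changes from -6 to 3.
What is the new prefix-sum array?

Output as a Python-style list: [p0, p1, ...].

Answer: [10, 3, -2, 7, 10, 4, 22, 34]

Derivation:
Change: A[4] -6 -> 3, delta = 9
P[k] for k < 4: unchanged (A[4] not included)
P[k] for k >= 4: shift by delta = 9
  P[0] = 10 + 0 = 10
  P[1] = 3 + 0 = 3
  P[2] = -2 + 0 = -2
  P[3] = 7 + 0 = 7
  P[4] = 1 + 9 = 10
  P[5] = -5 + 9 = 4
  P[6] = 13 + 9 = 22
  P[7] = 25 + 9 = 34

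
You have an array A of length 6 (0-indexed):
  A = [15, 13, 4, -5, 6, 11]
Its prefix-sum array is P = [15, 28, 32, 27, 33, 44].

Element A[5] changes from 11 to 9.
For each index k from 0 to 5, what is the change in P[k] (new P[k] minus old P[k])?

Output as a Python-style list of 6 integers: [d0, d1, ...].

Answer: [0, 0, 0, 0, 0, -2]

Derivation:
Element change: A[5] 11 -> 9, delta = -2
For k < 5: P[k] unchanged, delta_P[k] = 0
For k >= 5: P[k] shifts by exactly -2
Delta array: [0, 0, 0, 0, 0, -2]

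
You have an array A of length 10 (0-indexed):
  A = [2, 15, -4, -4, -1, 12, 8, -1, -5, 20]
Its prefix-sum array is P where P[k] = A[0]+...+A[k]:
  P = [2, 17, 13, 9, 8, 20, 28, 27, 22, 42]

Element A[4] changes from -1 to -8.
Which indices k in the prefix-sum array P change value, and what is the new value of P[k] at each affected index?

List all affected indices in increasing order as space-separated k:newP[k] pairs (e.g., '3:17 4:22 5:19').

P[k] = A[0] + ... + A[k]
P[k] includes A[4] iff k >= 4
Affected indices: 4, 5, ..., 9; delta = -7
  P[4]: 8 + -7 = 1
  P[5]: 20 + -7 = 13
  P[6]: 28 + -7 = 21
  P[7]: 27 + -7 = 20
  P[8]: 22 + -7 = 15
  P[9]: 42 + -7 = 35

Answer: 4:1 5:13 6:21 7:20 8:15 9:35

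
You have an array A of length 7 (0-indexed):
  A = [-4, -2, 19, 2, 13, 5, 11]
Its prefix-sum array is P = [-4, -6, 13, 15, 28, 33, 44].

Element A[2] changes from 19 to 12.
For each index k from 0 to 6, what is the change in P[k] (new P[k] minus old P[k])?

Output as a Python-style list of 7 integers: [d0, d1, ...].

Answer: [0, 0, -7, -7, -7, -7, -7]

Derivation:
Element change: A[2] 19 -> 12, delta = -7
For k < 2: P[k] unchanged, delta_P[k] = 0
For k >= 2: P[k] shifts by exactly -7
Delta array: [0, 0, -7, -7, -7, -7, -7]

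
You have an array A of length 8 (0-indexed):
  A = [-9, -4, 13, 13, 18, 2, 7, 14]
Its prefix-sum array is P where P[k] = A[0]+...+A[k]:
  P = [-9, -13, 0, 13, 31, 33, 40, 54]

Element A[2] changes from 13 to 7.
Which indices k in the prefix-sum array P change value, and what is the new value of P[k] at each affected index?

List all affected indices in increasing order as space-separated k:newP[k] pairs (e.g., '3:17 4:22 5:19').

Answer: 2:-6 3:7 4:25 5:27 6:34 7:48

Derivation:
P[k] = A[0] + ... + A[k]
P[k] includes A[2] iff k >= 2
Affected indices: 2, 3, ..., 7; delta = -6
  P[2]: 0 + -6 = -6
  P[3]: 13 + -6 = 7
  P[4]: 31 + -6 = 25
  P[5]: 33 + -6 = 27
  P[6]: 40 + -6 = 34
  P[7]: 54 + -6 = 48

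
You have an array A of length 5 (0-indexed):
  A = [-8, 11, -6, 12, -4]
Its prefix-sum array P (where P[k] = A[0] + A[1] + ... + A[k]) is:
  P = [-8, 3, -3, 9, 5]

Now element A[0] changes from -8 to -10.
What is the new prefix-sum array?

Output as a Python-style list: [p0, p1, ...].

Answer: [-10, 1, -5, 7, 3]

Derivation:
Change: A[0] -8 -> -10, delta = -2
P[k] for k < 0: unchanged (A[0] not included)
P[k] for k >= 0: shift by delta = -2
  P[0] = -8 + -2 = -10
  P[1] = 3 + -2 = 1
  P[2] = -3 + -2 = -5
  P[3] = 9 + -2 = 7
  P[4] = 5 + -2 = 3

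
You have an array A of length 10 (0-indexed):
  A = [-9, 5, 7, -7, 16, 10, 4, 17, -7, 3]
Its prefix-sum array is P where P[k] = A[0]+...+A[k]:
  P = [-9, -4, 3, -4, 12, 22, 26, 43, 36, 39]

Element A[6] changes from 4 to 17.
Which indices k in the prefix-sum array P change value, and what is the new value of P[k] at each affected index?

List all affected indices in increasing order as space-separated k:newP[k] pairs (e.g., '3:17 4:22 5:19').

Answer: 6:39 7:56 8:49 9:52

Derivation:
P[k] = A[0] + ... + A[k]
P[k] includes A[6] iff k >= 6
Affected indices: 6, 7, ..., 9; delta = 13
  P[6]: 26 + 13 = 39
  P[7]: 43 + 13 = 56
  P[8]: 36 + 13 = 49
  P[9]: 39 + 13 = 52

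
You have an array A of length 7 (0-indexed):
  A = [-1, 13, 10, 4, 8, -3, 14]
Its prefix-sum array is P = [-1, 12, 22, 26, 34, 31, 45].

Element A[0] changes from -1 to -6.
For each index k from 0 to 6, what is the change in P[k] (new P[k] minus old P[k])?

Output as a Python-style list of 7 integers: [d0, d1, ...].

Element change: A[0] -1 -> -6, delta = -5
For k < 0: P[k] unchanged, delta_P[k] = 0
For k >= 0: P[k] shifts by exactly -5
Delta array: [-5, -5, -5, -5, -5, -5, -5]

Answer: [-5, -5, -5, -5, -5, -5, -5]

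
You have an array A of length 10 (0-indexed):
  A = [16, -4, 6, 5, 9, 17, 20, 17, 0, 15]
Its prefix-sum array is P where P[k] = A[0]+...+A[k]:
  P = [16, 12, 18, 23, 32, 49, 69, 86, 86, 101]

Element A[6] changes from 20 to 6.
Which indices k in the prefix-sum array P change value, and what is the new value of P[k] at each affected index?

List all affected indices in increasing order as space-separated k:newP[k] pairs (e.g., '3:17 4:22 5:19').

Answer: 6:55 7:72 8:72 9:87

Derivation:
P[k] = A[0] + ... + A[k]
P[k] includes A[6] iff k >= 6
Affected indices: 6, 7, ..., 9; delta = -14
  P[6]: 69 + -14 = 55
  P[7]: 86 + -14 = 72
  P[8]: 86 + -14 = 72
  P[9]: 101 + -14 = 87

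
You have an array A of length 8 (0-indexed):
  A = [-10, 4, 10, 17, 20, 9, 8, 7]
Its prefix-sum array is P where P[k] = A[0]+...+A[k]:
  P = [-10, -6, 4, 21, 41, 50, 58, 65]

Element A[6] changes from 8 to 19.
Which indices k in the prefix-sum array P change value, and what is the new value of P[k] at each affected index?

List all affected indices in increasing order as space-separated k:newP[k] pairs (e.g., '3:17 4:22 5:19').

Answer: 6:69 7:76

Derivation:
P[k] = A[0] + ... + A[k]
P[k] includes A[6] iff k >= 6
Affected indices: 6, 7, ..., 7; delta = 11
  P[6]: 58 + 11 = 69
  P[7]: 65 + 11 = 76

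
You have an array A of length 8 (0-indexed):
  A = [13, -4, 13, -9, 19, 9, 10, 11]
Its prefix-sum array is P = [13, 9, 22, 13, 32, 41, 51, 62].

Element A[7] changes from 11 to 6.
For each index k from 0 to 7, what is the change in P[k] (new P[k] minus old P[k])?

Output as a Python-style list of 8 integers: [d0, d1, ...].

Element change: A[7] 11 -> 6, delta = -5
For k < 7: P[k] unchanged, delta_P[k] = 0
For k >= 7: P[k] shifts by exactly -5
Delta array: [0, 0, 0, 0, 0, 0, 0, -5]

Answer: [0, 0, 0, 0, 0, 0, 0, -5]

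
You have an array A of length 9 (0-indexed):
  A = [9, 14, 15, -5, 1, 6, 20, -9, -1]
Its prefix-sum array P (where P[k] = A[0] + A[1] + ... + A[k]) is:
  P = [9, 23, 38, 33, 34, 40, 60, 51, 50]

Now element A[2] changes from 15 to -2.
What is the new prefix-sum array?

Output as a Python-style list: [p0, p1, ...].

Answer: [9, 23, 21, 16, 17, 23, 43, 34, 33]

Derivation:
Change: A[2] 15 -> -2, delta = -17
P[k] for k < 2: unchanged (A[2] not included)
P[k] for k >= 2: shift by delta = -17
  P[0] = 9 + 0 = 9
  P[1] = 23 + 0 = 23
  P[2] = 38 + -17 = 21
  P[3] = 33 + -17 = 16
  P[4] = 34 + -17 = 17
  P[5] = 40 + -17 = 23
  P[6] = 60 + -17 = 43
  P[7] = 51 + -17 = 34
  P[8] = 50 + -17 = 33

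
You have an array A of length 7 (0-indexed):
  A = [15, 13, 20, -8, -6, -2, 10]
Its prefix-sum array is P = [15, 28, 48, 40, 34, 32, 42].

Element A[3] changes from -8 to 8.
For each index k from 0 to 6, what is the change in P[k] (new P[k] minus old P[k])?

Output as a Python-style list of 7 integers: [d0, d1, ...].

Answer: [0, 0, 0, 16, 16, 16, 16]

Derivation:
Element change: A[3] -8 -> 8, delta = 16
For k < 3: P[k] unchanged, delta_P[k] = 0
For k >= 3: P[k] shifts by exactly 16
Delta array: [0, 0, 0, 16, 16, 16, 16]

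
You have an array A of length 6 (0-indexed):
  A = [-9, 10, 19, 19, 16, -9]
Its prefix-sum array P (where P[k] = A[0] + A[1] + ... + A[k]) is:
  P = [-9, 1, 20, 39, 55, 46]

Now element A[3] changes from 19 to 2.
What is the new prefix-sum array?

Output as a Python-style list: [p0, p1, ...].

Change: A[3] 19 -> 2, delta = -17
P[k] for k < 3: unchanged (A[3] not included)
P[k] for k >= 3: shift by delta = -17
  P[0] = -9 + 0 = -9
  P[1] = 1 + 0 = 1
  P[2] = 20 + 0 = 20
  P[3] = 39 + -17 = 22
  P[4] = 55 + -17 = 38
  P[5] = 46 + -17 = 29

Answer: [-9, 1, 20, 22, 38, 29]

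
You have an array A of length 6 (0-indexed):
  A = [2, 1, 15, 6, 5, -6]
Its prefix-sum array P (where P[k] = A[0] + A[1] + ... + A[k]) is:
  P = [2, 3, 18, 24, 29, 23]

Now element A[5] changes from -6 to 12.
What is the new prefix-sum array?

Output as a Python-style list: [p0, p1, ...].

Answer: [2, 3, 18, 24, 29, 41]

Derivation:
Change: A[5] -6 -> 12, delta = 18
P[k] for k < 5: unchanged (A[5] not included)
P[k] for k >= 5: shift by delta = 18
  P[0] = 2 + 0 = 2
  P[1] = 3 + 0 = 3
  P[2] = 18 + 0 = 18
  P[3] = 24 + 0 = 24
  P[4] = 29 + 0 = 29
  P[5] = 23 + 18 = 41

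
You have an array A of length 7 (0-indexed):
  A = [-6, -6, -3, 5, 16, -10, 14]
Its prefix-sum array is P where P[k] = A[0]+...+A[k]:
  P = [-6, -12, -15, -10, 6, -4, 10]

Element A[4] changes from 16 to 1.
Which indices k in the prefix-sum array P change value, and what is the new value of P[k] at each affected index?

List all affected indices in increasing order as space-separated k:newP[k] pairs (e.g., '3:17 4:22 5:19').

Answer: 4:-9 5:-19 6:-5

Derivation:
P[k] = A[0] + ... + A[k]
P[k] includes A[4] iff k >= 4
Affected indices: 4, 5, ..., 6; delta = -15
  P[4]: 6 + -15 = -9
  P[5]: -4 + -15 = -19
  P[6]: 10 + -15 = -5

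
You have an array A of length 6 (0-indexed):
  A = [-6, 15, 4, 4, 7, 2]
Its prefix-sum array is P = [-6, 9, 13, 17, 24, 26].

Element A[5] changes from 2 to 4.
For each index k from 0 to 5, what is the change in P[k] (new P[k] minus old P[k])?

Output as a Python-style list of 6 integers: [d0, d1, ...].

Answer: [0, 0, 0, 0, 0, 2]

Derivation:
Element change: A[5] 2 -> 4, delta = 2
For k < 5: P[k] unchanged, delta_P[k] = 0
For k >= 5: P[k] shifts by exactly 2
Delta array: [0, 0, 0, 0, 0, 2]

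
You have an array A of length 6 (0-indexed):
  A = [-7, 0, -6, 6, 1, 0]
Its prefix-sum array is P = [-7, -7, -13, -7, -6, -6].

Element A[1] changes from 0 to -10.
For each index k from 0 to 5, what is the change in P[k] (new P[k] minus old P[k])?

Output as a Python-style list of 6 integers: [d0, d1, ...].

Element change: A[1] 0 -> -10, delta = -10
For k < 1: P[k] unchanged, delta_P[k] = 0
For k >= 1: P[k] shifts by exactly -10
Delta array: [0, -10, -10, -10, -10, -10]

Answer: [0, -10, -10, -10, -10, -10]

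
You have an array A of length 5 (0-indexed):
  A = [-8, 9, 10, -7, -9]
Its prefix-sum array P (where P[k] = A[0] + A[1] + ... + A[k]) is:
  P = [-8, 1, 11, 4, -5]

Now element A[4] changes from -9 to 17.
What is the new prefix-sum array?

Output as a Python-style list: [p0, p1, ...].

Answer: [-8, 1, 11, 4, 21]

Derivation:
Change: A[4] -9 -> 17, delta = 26
P[k] for k < 4: unchanged (A[4] not included)
P[k] for k >= 4: shift by delta = 26
  P[0] = -8 + 0 = -8
  P[1] = 1 + 0 = 1
  P[2] = 11 + 0 = 11
  P[3] = 4 + 0 = 4
  P[4] = -5 + 26 = 21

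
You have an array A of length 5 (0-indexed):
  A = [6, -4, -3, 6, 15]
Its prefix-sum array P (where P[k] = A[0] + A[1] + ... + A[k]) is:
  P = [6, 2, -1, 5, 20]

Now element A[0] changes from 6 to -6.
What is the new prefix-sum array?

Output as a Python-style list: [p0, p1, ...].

Change: A[0] 6 -> -6, delta = -12
P[k] for k < 0: unchanged (A[0] not included)
P[k] for k >= 0: shift by delta = -12
  P[0] = 6 + -12 = -6
  P[1] = 2 + -12 = -10
  P[2] = -1 + -12 = -13
  P[3] = 5 + -12 = -7
  P[4] = 20 + -12 = 8

Answer: [-6, -10, -13, -7, 8]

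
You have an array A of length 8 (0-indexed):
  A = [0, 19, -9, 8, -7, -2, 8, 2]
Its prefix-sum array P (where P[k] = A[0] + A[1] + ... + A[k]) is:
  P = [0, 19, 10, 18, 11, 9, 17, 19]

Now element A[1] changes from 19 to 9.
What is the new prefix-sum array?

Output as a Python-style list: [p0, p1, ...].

Change: A[1] 19 -> 9, delta = -10
P[k] for k < 1: unchanged (A[1] not included)
P[k] for k >= 1: shift by delta = -10
  P[0] = 0 + 0 = 0
  P[1] = 19 + -10 = 9
  P[2] = 10 + -10 = 0
  P[3] = 18 + -10 = 8
  P[4] = 11 + -10 = 1
  P[5] = 9 + -10 = -1
  P[6] = 17 + -10 = 7
  P[7] = 19 + -10 = 9

Answer: [0, 9, 0, 8, 1, -1, 7, 9]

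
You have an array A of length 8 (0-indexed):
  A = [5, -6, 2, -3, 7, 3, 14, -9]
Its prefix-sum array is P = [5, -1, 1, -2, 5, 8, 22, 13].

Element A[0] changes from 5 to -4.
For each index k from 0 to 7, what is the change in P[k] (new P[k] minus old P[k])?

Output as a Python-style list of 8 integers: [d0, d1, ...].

Element change: A[0] 5 -> -4, delta = -9
For k < 0: P[k] unchanged, delta_P[k] = 0
For k >= 0: P[k] shifts by exactly -9
Delta array: [-9, -9, -9, -9, -9, -9, -9, -9]

Answer: [-9, -9, -9, -9, -9, -9, -9, -9]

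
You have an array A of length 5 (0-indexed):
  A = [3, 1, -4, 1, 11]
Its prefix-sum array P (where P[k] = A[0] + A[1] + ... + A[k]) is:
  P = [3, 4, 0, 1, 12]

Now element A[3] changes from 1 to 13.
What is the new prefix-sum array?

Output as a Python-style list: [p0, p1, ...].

Change: A[3] 1 -> 13, delta = 12
P[k] for k < 3: unchanged (A[3] not included)
P[k] for k >= 3: shift by delta = 12
  P[0] = 3 + 0 = 3
  P[1] = 4 + 0 = 4
  P[2] = 0 + 0 = 0
  P[3] = 1 + 12 = 13
  P[4] = 12 + 12 = 24

Answer: [3, 4, 0, 13, 24]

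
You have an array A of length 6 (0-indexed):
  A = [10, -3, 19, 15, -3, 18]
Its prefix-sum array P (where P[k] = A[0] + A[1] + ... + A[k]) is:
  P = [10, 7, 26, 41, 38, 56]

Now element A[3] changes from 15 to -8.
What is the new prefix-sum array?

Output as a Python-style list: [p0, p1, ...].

Answer: [10, 7, 26, 18, 15, 33]

Derivation:
Change: A[3] 15 -> -8, delta = -23
P[k] for k < 3: unchanged (A[3] not included)
P[k] for k >= 3: shift by delta = -23
  P[0] = 10 + 0 = 10
  P[1] = 7 + 0 = 7
  P[2] = 26 + 0 = 26
  P[3] = 41 + -23 = 18
  P[4] = 38 + -23 = 15
  P[5] = 56 + -23 = 33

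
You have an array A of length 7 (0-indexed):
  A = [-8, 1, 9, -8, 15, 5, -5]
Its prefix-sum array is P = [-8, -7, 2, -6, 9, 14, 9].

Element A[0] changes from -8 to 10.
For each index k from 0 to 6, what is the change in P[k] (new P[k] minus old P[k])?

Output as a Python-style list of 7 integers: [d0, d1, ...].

Answer: [18, 18, 18, 18, 18, 18, 18]

Derivation:
Element change: A[0] -8 -> 10, delta = 18
For k < 0: P[k] unchanged, delta_P[k] = 0
For k >= 0: P[k] shifts by exactly 18
Delta array: [18, 18, 18, 18, 18, 18, 18]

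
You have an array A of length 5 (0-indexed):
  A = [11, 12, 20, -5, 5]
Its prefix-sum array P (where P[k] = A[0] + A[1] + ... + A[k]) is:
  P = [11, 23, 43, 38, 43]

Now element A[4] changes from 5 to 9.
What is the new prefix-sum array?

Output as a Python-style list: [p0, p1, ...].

Answer: [11, 23, 43, 38, 47]

Derivation:
Change: A[4] 5 -> 9, delta = 4
P[k] for k < 4: unchanged (A[4] not included)
P[k] for k >= 4: shift by delta = 4
  P[0] = 11 + 0 = 11
  P[1] = 23 + 0 = 23
  P[2] = 43 + 0 = 43
  P[3] = 38 + 0 = 38
  P[4] = 43 + 4 = 47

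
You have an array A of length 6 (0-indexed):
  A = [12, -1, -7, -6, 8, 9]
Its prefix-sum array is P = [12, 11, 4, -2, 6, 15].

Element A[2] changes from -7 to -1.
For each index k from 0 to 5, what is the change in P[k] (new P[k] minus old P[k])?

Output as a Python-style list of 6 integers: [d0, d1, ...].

Answer: [0, 0, 6, 6, 6, 6]

Derivation:
Element change: A[2] -7 -> -1, delta = 6
For k < 2: P[k] unchanged, delta_P[k] = 0
For k >= 2: P[k] shifts by exactly 6
Delta array: [0, 0, 6, 6, 6, 6]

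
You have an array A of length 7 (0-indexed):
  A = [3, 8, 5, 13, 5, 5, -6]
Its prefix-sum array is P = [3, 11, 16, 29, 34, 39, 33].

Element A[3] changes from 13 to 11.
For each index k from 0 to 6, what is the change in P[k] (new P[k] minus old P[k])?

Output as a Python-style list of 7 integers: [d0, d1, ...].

Element change: A[3] 13 -> 11, delta = -2
For k < 3: P[k] unchanged, delta_P[k] = 0
For k >= 3: P[k] shifts by exactly -2
Delta array: [0, 0, 0, -2, -2, -2, -2]

Answer: [0, 0, 0, -2, -2, -2, -2]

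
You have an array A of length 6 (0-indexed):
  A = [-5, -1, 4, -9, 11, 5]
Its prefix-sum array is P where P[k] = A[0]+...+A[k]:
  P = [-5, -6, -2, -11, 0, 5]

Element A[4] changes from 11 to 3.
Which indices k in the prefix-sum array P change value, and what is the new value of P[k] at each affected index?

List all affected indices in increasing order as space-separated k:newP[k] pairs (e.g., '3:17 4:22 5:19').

Answer: 4:-8 5:-3

Derivation:
P[k] = A[0] + ... + A[k]
P[k] includes A[4] iff k >= 4
Affected indices: 4, 5, ..., 5; delta = -8
  P[4]: 0 + -8 = -8
  P[5]: 5 + -8 = -3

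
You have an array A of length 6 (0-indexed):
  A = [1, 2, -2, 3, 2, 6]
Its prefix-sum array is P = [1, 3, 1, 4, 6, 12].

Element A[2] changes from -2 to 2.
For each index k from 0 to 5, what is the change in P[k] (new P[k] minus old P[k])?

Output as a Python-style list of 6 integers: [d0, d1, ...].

Answer: [0, 0, 4, 4, 4, 4]

Derivation:
Element change: A[2] -2 -> 2, delta = 4
For k < 2: P[k] unchanged, delta_P[k] = 0
For k >= 2: P[k] shifts by exactly 4
Delta array: [0, 0, 4, 4, 4, 4]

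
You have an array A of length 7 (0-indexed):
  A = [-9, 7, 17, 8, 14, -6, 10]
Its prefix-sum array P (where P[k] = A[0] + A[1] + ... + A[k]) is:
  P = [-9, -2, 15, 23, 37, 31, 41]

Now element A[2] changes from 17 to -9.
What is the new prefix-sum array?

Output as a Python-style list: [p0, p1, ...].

Answer: [-9, -2, -11, -3, 11, 5, 15]

Derivation:
Change: A[2] 17 -> -9, delta = -26
P[k] for k < 2: unchanged (A[2] not included)
P[k] for k >= 2: shift by delta = -26
  P[0] = -9 + 0 = -9
  P[1] = -2 + 0 = -2
  P[2] = 15 + -26 = -11
  P[3] = 23 + -26 = -3
  P[4] = 37 + -26 = 11
  P[5] = 31 + -26 = 5
  P[6] = 41 + -26 = 15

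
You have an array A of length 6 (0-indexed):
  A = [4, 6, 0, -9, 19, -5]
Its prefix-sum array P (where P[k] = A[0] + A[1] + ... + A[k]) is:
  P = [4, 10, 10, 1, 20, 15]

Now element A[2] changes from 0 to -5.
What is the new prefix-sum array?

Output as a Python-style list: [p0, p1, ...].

Answer: [4, 10, 5, -4, 15, 10]

Derivation:
Change: A[2] 0 -> -5, delta = -5
P[k] for k < 2: unchanged (A[2] not included)
P[k] for k >= 2: shift by delta = -5
  P[0] = 4 + 0 = 4
  P[1] = 10 + 0 = 10
  P[2] = 10 + -5 = 5
  P[3] = 1 + -5 = -4
  P[4] = 20 + -5 = 15
  P[5] = 15 + -5 = 10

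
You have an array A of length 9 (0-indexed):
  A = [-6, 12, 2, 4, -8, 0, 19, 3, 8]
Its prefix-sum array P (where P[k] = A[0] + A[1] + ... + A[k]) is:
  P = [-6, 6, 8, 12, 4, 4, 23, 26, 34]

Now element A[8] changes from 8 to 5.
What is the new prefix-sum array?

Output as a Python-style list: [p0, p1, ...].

Change: A[8] 8 -> 5, delta = -3
P[k] for k < 8: unchanged (A[8] not included)
P[k] for k >= 8: shift by delta = -3
  P[0] = -6 + 0 = -6
  P[1] = 6 + 0 = 6
  P[2] = 8 + 0 = 8
  P[3] = 12 + 0 = 12
  P[4] = 4 + 0 = 4
  P[5] = 4 + 0 = 4
  P[6] = 23 + 0 = 23
  P[7] = 26 + 0 = 26
  P[8] = 34 + -3 = 31

Answer: [-6, 6, 8, 12, 4, 4, 23, 26, 31]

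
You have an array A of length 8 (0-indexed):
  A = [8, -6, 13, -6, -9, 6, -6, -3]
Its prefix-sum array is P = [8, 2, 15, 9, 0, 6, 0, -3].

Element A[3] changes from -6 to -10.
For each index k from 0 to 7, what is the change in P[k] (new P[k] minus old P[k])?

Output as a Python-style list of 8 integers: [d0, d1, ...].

Element change: A[3] -6 -> -10, delta = -4
For k < 3: P[k] unchanged, delta_P[k] = 0
For k >= 3: P[k] shifts by exactly -4
Delta array: [0, 0, 0, -4, -4, -4, -4, -4]

Answer: [0, 0, 0, -4, -4, -4, -4, -4]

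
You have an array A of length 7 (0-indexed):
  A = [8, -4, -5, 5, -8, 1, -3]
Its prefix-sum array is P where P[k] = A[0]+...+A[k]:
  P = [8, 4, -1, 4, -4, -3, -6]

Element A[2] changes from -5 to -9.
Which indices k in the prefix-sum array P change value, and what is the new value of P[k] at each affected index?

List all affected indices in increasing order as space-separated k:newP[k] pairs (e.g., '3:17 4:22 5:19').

P[k] = A[0] + ... + A[k]
P[k] includes A[2] iff k >= 2
Affected indices: 2, 3, ..., 6; delta = -4
  P[2]: -1 + -4 = -5
  P[3]: 4 + -4 = 0
  P[4]: -4 + -4 = -8
  P[5]: -3 + -4 = -7
  P[6]: -6 + -4 = -10

Answer: 2:-5 3:0 4:-8 5:-7 6:-10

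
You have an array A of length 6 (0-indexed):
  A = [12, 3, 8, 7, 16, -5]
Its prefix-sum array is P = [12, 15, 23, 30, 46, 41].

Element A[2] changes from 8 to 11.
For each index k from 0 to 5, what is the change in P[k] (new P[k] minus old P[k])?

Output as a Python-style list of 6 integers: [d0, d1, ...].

Answer: [0, 0, 3, 3, 3, 3]

Derivation:
Element change: A[2] 8 -> 11, delta = 3
For k < 2: P[k] unchanged, delta_P[k] = 0
For k >= 2: P[k] shifts by exactly 3
Delta array: [0, 0, 3, 3, 3, 3]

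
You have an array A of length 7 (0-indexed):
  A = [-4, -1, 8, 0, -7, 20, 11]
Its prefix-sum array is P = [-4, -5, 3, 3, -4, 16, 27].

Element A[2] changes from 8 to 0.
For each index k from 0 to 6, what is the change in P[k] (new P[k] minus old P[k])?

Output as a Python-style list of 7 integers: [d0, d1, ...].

Element change: A[2] 8 -> 0, delta = -8
For k < 2: P[k] unchanged, delta_P[k] = 0
For k >= 2: P[k] shifts by exactly -8
Delta array: [0, 0, -8, -8, -8, -8, -8]

Answer: [0, 0, -8, -8, -8, -8, -8]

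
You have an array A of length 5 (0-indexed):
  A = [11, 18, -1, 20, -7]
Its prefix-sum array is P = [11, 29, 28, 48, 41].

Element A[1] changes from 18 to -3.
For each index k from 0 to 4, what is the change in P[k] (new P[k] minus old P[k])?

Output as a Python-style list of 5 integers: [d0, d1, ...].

Answer: [0, -21, -21, -21, -21]

Derivation:
Element change: A[1] 18 -> -3, delta = -21
For k < 1: P[k] unchanged, delta_P[k] = 0
For k >= 1: P[k] shifts by exactly -21
Delta array: [0, -21, -21, -21, -21]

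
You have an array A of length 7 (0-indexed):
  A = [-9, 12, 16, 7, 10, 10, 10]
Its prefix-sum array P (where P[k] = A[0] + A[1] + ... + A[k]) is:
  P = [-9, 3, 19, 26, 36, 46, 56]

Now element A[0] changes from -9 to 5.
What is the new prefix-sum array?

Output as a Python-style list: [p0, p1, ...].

Change: A[0] -9 -> 5, delta = 14
P[k] for k < 0: unchanged (A[0] not included)
P[k] for k >= 0: shift by delta = 14
  P[0] = -9 + 14 = 5
  P[1] = 3 + 14 = 17
  P[2] = 19 + 14 = 33
  P[3] = 26 + 14 = 40
  P[4] = 36 + 14 = 50
  P[5] = 46 + 14 = 60
  P[6] = 56 + 14 = 70

Answer: [5, 17, 33, 40, 50, 60, 70]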